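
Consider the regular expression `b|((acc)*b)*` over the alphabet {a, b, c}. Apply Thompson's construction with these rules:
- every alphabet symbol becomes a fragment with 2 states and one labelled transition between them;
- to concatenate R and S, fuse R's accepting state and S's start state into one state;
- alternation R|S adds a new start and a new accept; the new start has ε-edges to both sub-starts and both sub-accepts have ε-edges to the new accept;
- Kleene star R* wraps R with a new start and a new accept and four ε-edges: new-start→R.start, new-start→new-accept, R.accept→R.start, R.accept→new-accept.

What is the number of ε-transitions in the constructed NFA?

12

Building bottom-up:
Each of the 5 symbol leaves contributes 0 ε-transitions.
  acc → 0 ε-transitions
  (acc)* → 4 ε-transitions
  (acc)*b → 4 ε-transitions
  ((acc)*b)* → 8 ε-transitions
  b|((acc)*b)* → 12 ε-transitions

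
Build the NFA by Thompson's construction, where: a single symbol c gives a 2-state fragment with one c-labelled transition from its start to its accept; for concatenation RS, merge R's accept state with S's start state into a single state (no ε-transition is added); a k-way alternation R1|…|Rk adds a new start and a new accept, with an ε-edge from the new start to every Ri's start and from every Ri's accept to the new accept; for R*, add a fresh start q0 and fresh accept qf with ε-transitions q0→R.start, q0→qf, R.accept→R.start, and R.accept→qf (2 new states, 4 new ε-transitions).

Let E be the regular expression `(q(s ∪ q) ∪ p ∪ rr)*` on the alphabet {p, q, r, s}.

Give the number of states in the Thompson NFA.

16

Per subexpression:
Each of the 6 symbol leaves contributes a 2-state fragment.
  s ∪ q → 6 states
  q(s ∪ q) → 7 states
  rr → 3 states
  q(s ∪ q) ∪ p ∪ rr → 14 states
  (q(s ∪ q) ∪ p ∪ rr)* → 16 states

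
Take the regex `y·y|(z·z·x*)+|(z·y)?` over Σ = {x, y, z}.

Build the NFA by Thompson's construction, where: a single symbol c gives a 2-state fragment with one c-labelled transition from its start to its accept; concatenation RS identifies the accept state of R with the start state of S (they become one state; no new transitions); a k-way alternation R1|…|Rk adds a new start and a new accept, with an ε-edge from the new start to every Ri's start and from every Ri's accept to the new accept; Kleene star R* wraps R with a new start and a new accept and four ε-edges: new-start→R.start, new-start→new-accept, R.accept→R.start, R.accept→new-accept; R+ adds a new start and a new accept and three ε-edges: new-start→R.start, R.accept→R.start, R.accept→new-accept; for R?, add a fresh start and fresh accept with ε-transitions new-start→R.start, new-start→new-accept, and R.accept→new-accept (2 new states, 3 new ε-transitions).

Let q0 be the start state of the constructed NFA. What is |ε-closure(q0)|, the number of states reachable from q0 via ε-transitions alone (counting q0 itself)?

Work bottom-up. For each fragment F, track |ε-closure(F.start)| and whether F's accept lies in that closure (i.e. whether F accepts ε). A single-symbol fragment has closure size 1 and does not accept ε.
  y·y — same as the first factor's closure: |closure| = 1
  x* — new start has ε-edges to the inner start and to the new accept, so |closure| = 2 + 1 = 3
  z·z·x* — same as the first factor's closure: |closure| = 1
  (z·z·x*)+ — new start ε-reaches only the body's start; the new accept needs a symbol first: |closure| = 1 + 1 = 2
  z·y — |closure| equals the left operand's closure size = 1 (its accept is not ε-reachable, so the closure stops there)
  (z·y)? — |closure| = 1 (new start) + 1 (body) + 1 (new accept, via ε) = 3
  y·y|(z·z·x*)+|(z·y)? — new start ε-reaches every alternative's start; at least one alternative accepts ε, so the union's new accept is reached too: |closure| = 1 + 1 + 2 + 3 + 1 = 8

8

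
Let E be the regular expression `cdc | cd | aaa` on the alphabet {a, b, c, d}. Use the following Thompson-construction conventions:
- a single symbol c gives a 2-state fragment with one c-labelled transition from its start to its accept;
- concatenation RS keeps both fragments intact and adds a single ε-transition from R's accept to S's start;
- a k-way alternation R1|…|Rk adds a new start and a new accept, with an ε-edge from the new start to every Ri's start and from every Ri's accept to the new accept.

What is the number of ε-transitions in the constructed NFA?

Building bottom-up:
Each of the 8 symbol leaves contributes 0 ε-transitions.
  cdc : 2 ε-transitions
  cd : 1 ε-transition
  aaa : 2 ε-transitions
  cdc | cd | aaa : 11 ε-transitions

11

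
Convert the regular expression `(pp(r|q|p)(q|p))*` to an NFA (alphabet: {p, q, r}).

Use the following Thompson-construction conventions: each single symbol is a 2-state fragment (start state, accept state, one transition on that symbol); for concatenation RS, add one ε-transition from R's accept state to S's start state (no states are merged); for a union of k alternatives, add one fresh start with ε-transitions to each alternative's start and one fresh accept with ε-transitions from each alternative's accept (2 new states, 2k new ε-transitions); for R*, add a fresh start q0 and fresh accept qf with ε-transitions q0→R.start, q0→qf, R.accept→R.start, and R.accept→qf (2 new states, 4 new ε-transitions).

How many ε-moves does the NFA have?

17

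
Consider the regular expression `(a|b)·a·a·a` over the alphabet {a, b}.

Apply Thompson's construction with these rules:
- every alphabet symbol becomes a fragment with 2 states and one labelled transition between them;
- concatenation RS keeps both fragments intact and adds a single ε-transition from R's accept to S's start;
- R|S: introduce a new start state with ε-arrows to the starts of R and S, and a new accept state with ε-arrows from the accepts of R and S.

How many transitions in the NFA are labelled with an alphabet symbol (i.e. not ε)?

Building bottom-up:
Each of the 5 symbol leaves contributes exactly 1 symbol transition.
  a|b : 2 symbol transitions
  (a|b)·a·a·a : 5 symbol transitions

5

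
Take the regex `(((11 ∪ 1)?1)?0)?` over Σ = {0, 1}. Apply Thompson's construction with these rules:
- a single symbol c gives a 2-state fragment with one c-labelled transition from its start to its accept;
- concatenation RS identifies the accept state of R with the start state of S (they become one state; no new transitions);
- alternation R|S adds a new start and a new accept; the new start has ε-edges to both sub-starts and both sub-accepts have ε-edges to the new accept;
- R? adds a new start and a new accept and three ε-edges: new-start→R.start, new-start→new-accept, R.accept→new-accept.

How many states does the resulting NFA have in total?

By structural recursion:
Each of the 5 symbol leaves contributes a 2-state fragment.
  11 — 3 states
  11 ∪ 1 — 7 states
  (11 ∪ 1)? — 9 states
  (11 ∪ 1)?1 — 10 states
  ((11 ∪ 1)?1)? — 12 states
  ((11 ∪ 1)?1)?0 — 13 states
  (((11 ∪ 1)?1)?0)? — 15 states

15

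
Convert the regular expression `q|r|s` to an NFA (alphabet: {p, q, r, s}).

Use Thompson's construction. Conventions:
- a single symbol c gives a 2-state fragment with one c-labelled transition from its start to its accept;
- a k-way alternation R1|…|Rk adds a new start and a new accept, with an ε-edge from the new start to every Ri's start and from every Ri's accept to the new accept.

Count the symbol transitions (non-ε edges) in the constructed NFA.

Recursing over subexpressions:
Each of the 3 symbol leaves contributes exactly 1 symbol transition.
  q|r|s = 3 symbol transitions

3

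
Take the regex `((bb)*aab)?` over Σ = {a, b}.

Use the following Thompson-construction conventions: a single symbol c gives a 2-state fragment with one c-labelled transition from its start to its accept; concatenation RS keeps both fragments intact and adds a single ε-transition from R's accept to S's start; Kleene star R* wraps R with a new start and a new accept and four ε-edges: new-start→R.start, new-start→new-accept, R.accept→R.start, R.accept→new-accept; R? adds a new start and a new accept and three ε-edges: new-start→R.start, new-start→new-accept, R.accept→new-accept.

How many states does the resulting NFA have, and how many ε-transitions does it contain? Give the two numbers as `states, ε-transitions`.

Bottom-up over the parse tree:
Each of the 5 symbol leaves contributes 2 states and 0 ε-transitions.
  bb — 4 states, 1 ε-transition
  (bb)* — 6 states, 5 ε-transitions
  (bb)*aab — 12 states, 8 ε-transitions
  ((bb)*aab)? — 14 states, 11 ε-transitions

14, 11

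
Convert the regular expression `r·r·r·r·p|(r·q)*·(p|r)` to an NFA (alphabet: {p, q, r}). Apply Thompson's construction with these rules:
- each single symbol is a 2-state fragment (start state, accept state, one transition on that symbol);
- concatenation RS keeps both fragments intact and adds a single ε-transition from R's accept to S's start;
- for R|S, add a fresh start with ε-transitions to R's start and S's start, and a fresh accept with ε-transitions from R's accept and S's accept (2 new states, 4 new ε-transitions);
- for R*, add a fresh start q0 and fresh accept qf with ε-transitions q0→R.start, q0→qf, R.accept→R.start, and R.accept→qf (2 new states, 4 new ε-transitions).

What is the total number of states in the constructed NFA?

Building bottom-up:
Each of the 9 symbol leaves contributes a 2-state fragment.
  r·r·r·r·p — 10 states
  r·q — 4 states
  (r·q)* — 6 states
  p|r — 6 states
  (r·q)*·(p|r) — 12 states
  r·r·r·r·p|(r·q)*·(p|r) — 24 states

24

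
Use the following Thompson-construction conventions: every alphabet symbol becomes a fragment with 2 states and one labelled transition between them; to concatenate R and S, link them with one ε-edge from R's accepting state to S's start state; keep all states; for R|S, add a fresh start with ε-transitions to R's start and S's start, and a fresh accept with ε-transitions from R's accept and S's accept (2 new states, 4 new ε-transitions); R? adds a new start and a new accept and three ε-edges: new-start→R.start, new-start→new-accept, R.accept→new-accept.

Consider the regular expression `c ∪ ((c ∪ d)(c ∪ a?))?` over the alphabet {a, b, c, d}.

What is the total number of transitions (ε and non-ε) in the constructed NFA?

24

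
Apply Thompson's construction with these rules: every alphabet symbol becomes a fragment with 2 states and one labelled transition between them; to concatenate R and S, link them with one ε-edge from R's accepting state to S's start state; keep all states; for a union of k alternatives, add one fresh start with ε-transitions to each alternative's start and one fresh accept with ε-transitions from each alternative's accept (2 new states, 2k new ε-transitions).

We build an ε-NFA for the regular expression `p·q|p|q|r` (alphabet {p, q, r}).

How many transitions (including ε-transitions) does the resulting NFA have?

14

Recursing over subexpressions:
Each of the 5 symbol leaves contributes 1 transition (1 symbol, 0 ε).
  p·q — 3 transitions (2 symbol, 1 ε)
  p·q|p|q|r — 14 transitions (5 symbol, 9 ε)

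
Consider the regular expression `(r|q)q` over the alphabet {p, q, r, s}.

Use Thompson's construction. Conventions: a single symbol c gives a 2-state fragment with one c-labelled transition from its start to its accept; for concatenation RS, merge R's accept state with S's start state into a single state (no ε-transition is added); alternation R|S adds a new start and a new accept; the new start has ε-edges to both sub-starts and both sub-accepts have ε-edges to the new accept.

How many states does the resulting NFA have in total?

7

Bottom-up over the parse tree:
Each of the 3 symbol leaves contributes a 2-state fragment.
  r|q — 6 states
  (r|q)q — 7 states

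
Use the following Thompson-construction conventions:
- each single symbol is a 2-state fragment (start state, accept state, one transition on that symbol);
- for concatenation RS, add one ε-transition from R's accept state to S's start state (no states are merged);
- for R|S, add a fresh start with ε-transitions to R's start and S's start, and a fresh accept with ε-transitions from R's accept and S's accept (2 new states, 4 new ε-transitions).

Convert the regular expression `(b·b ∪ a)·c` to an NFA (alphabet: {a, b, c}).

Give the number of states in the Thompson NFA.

10

Building bottom-up:
Each of the 4 symbol leaves contributes a 2-state fragment.
  b·b → 4 states
  b·b ∪ a → 8 states
  (b·b ∪ a)·c → 10 states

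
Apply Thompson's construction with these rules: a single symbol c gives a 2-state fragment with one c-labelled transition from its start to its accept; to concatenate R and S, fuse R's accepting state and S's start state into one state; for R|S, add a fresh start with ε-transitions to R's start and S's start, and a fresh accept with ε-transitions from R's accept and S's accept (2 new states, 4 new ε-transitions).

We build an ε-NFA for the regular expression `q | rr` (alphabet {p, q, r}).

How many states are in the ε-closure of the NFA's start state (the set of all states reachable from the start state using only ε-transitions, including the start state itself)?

3

Let C(F) = |ε-closure(F.start)| within fragment F, and note whether F accepts ε. Symbol fragments have C = 1 and do not accept ε. Then:
  rr → |ε-closure| equals the left operand's closure size = 1 (its accept is not ε-reachable, so the closure stops there)
  q | rr → |ε-closure| = 1 + 1 + 1 = 3 (the new accept is not ε-reachable since no branch accepts ε)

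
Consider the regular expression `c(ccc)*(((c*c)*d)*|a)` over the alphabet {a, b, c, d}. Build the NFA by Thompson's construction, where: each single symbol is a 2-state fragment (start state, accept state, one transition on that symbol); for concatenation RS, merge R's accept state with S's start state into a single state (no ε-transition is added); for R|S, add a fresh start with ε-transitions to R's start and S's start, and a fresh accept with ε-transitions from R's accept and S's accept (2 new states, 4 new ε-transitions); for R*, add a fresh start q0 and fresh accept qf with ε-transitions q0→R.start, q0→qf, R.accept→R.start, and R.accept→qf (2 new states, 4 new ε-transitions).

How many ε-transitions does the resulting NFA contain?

20

Bottom-up over the parse tree:
Each of the 8 symbol leaves contributes 0 ε-transitions.
  ccc — 0 ε-transitions
  (ccc)* — 4 ε-transitions
  c* — 4 ε-transitions
  c*c — 4 ε-transitions
  (c*c)* — 8 ε-transitions
  (c*c)*d — 8 ε-transitions
  ((c*c)*d)* — 12 ε-transitions
  ((c*c)*d)*|a — 16 ε-transitions
  c(ccc)*(((c*c)*d)*|a) — 20 ε-transitions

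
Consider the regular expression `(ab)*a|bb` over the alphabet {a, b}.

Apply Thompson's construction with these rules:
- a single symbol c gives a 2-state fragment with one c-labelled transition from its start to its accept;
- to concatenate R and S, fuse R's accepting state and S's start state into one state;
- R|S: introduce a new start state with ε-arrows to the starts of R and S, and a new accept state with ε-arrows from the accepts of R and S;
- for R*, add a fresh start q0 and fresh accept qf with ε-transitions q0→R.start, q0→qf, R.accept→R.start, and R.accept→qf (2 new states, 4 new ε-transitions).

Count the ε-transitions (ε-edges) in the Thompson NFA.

8

Per subexpression:
Each of the 5 symbol leaves contributes 0 ε-transitions.
  ab = 0 ε-transitions
  (ab)* = 4 ε-transitions
  (ab)*a = 4 ε-transitions
  bb = 0 ε-transitions
  (ab)*a|bb = 8 ε-transitions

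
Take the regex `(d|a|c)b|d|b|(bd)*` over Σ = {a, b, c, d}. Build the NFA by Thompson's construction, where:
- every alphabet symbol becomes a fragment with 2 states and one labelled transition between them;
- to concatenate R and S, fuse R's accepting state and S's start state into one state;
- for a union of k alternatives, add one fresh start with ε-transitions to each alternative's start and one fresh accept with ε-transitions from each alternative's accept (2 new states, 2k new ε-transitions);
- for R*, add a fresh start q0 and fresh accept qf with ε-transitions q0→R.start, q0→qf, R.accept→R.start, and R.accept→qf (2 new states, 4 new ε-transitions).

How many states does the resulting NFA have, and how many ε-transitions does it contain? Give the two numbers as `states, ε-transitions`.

20, 18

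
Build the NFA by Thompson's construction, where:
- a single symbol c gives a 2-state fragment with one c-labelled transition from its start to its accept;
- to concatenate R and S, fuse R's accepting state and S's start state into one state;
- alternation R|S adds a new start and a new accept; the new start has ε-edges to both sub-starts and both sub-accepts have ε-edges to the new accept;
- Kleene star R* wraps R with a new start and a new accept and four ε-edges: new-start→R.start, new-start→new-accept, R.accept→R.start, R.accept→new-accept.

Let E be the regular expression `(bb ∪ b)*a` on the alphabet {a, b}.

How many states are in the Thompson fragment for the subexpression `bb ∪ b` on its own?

Fragment for `bb ∪ b`:
Each of the 3 symbol leaves contributes a 2-state fragment.
  bb — 3 states
  bb ∪ b — 7 states

7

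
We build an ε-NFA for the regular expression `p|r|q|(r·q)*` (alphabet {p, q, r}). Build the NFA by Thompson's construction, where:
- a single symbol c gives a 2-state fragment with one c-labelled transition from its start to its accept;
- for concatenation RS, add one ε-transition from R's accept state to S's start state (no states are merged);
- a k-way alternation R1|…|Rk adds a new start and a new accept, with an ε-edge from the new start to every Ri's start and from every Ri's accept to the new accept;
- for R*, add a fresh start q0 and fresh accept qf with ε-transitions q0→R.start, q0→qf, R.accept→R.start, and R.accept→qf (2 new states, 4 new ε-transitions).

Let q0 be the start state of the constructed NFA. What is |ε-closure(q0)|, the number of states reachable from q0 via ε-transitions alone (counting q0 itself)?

Work bottom-up. For each fragment F, track |ε-closure(F.start)| and whether F's accept lies in that closure (i.e. whether F accepts ε). A single-symbol fragment has closure size 1 and does not accept ε.
  r·q : |closure| equals the left operand's closure size = 1 (its accept is not ε-reachable, so the closure stops there)
  (r·q)* : |closure| = 1 (new start) + 1 (body) + 1 (new accept) = 3
  p|r|q|(r·q)* : new start ε-reaches every alternative's start; at least one alternative accepts ε, so the union's new accept is reached too: |closure| = 1 + 1 + 1 + 1 + 3 + 1 = 8

8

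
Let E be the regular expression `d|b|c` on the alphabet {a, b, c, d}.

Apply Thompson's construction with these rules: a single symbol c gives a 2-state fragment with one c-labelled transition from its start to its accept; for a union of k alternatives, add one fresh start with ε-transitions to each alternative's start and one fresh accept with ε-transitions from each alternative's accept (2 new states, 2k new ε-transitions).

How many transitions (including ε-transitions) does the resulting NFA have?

9

Building bottom-up:
Each of the 3 symbol leaves contributes 1 transition (1 symbol, 0 ε).
  d|b|c — 9 transitions (3 symbol, 6 ε)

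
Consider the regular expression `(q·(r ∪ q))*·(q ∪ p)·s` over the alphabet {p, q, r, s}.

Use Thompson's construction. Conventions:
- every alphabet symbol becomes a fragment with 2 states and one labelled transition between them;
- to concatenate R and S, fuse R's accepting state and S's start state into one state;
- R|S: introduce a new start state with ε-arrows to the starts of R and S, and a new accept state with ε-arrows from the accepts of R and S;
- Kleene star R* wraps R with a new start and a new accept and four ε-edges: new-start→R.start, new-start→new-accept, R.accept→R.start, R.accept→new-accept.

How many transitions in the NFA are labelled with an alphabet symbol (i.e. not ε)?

6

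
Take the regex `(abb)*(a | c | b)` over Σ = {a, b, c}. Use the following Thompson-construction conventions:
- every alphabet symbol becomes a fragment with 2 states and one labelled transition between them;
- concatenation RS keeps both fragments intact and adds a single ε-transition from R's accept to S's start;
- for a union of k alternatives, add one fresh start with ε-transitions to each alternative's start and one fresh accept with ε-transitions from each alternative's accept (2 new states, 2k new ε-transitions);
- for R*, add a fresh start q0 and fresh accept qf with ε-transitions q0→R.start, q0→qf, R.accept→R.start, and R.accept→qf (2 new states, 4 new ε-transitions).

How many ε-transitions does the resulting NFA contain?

13

Building bottom-up:
Each of the 6 symbol leaves contributes 0 ε-transitions.
  abb = 2 ε-transitions
  (abb)* = 6 ε-transitions
  a | c | b = 6 ε-transitions
  (abb)*(a | c | b) = 13 ε-transitions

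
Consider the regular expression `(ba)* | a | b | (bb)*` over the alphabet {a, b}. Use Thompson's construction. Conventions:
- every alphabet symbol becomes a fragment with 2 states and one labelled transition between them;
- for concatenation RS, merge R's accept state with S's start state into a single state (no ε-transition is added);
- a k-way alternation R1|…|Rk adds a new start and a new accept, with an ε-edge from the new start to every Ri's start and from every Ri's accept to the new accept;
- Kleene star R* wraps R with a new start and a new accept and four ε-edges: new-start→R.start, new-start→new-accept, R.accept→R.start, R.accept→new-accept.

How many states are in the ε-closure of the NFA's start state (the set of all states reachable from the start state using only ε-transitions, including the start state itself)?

Work bottom-up. For each fragment F, track |ε-closure(F.start)| and whether F's accept lies in that closure (i.e. whether F accepts ε). A single-symbol fragment has closure size 1 and does not accept ε.
  ba — |ε-closure| equals the left operand's closure size = 1 (its accept is not ε-reachable, so the closure stops there)
  (ba)* — new start has ε-edges to the inner start and to the new accept, so |ε-closure| = 2 + 1 = 3
  bb — |ε-closure| equals the left operand's closure size = 1 (its accept is not ε-reachable, so the closure stops there)
  (bb)* — new start has ε-edges to the inner start and to the new accept, so |ε-closure| = 2 + 1 = 3
  (ba)* | a | b | (bb)* — |ε-closure| = 1 (new start) + (3 + 1 + 1 + 3) + 1 (new accept, since some branch ε-reaches its own accept) = 10

10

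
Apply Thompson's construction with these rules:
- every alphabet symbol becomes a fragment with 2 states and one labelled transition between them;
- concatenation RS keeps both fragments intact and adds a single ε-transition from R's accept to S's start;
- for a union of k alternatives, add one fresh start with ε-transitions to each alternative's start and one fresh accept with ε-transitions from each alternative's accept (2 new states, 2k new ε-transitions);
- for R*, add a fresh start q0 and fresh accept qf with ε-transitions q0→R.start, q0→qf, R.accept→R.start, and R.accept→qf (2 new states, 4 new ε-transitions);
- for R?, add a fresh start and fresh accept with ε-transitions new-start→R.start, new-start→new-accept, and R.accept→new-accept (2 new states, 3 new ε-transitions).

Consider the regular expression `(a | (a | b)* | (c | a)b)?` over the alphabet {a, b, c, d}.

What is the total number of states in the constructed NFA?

By structural recursion:
Each of the 6 symbol leaves contributes a 2-state fragment.
  a | b = 6 states
  (a | b)* = 8 states
  c | a = 6 states
  (c | a)b = 8 states
  a | (a | b)* | (c | a)b = 20 states
  (a | (a | b)* | (c | a)b)? = 22 states

22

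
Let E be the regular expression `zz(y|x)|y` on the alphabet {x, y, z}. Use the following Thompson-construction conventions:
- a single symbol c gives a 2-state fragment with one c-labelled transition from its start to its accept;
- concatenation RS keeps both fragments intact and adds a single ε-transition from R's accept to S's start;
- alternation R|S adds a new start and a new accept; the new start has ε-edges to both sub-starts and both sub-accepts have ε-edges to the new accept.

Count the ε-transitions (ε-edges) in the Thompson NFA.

10

Building bottom-up:
Each of the 5 symbol leaves contributes 0 ε-transitions.
  y|x — 4 ε-transitions
  zz(y|x) — 6 ε-transitions
  zz(y|x)|y — 10 ε-transitions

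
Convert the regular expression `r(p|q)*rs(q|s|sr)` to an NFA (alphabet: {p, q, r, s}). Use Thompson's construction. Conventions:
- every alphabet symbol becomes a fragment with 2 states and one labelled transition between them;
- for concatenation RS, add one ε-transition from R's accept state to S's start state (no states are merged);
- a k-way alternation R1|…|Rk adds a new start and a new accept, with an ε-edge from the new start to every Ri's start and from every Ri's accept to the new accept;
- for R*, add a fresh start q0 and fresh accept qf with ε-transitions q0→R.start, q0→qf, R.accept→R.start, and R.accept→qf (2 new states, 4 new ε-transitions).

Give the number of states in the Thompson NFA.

Per subexpression:
Each of the 9 symbol leaves contributes a 2-state fragment.
  p|q — 6 states
  (p|q)* — 8 states
  sr — 4 states
  q|s|sr — 10 states
  r(p|q)*rs(q|s|sr) — 24 states

24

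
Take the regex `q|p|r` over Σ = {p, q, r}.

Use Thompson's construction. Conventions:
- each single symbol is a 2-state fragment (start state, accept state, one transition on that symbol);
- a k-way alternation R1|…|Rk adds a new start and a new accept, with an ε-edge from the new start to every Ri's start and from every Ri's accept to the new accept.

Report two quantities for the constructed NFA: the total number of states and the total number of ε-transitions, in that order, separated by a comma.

8, 6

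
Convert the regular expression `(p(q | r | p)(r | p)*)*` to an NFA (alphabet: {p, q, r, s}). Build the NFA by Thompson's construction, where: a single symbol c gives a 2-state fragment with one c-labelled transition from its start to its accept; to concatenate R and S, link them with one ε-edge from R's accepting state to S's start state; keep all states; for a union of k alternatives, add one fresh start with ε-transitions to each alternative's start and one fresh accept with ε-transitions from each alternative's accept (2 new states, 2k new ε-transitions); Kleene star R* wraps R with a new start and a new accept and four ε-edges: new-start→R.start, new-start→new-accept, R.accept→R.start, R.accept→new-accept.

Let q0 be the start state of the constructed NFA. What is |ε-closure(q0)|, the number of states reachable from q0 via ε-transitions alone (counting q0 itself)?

3

Compute the ε-closure size of each fragment's start state recursively; a symbol fragment's start has no outgoing ε-edge, so its closure is just itself (size 1).
  q | r | p — C = 1 + 1 + 1 + 1 = 4 (the new accept is not ε-reachable since no branch accepts ε)
  r | p — C = 1 + 1 + 1 = 3 (the new accept is not ε-reachable since no branch accepts ε)
  (r | p)* — new start has ε-edges to the inner start and to the new accept, so C = 2 + 3 = 5
  p(q | r | p)(r | p)* — C equals the left operand's closure size = 1 (its accept is not ε-reachable, so the closure stops there)
  (p(q | r | p)(r | p)*)* — the star's fresh start ε-reaches both the body's start and the fresh accept: C = 2 + 1 = 3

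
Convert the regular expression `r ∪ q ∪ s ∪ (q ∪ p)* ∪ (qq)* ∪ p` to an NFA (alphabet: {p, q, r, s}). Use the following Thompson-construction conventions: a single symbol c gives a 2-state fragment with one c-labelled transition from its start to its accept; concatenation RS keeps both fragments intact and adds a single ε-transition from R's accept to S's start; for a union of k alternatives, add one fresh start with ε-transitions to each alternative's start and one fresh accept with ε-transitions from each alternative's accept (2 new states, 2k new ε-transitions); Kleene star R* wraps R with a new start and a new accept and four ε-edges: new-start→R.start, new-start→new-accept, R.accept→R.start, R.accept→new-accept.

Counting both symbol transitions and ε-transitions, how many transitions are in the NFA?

33

Building bottom-up:
Each of the 8 symbol leaves contributes 1 transition (1 symbol, 0 ε).
  q ∪ p : 6 transitions (2 symbol, 4 ε)
  (q ∪ p)* : 10 transitions (2 symbol, 8 ε)
  qq : 3 transitions (2 symbol, 1 ε)
  (qq)* : 7 transitions (2 symbol, 5 ε)
  r ∪ q ∪ s ∪ (q ∪ p)* ∪ (qq)* ∪ p : 33 transitions (8 symbol, 25 ε)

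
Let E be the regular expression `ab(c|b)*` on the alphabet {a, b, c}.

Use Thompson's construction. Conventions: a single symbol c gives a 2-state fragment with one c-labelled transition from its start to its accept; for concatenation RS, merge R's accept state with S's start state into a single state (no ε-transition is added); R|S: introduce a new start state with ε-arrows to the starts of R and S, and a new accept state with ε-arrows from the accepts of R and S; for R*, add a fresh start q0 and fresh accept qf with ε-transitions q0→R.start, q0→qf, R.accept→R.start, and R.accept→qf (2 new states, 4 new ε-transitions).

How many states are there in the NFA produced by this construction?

10

Building bottom-up:
Each of the 4 symbol leaves contributes a 2-state fragment.
  c|b : 6 states
  (c|b)* : 8 states
  ab(c|b)* : 10 states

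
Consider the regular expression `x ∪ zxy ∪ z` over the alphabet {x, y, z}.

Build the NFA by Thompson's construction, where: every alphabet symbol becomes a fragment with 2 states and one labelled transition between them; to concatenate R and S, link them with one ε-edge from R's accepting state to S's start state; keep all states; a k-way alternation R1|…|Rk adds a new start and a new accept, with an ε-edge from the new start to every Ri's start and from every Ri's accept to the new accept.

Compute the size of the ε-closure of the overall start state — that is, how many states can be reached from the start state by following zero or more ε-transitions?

4

Work bottom-up. For each fragment F, track |ε-closure(F.start)| and whether F's accept lies in that closure (i.e. whether F accepts ε). A single-symbol fragment has closure size 1 and does not accept ε.
  zxy : same as the first factor's closure: |ε-closure| = 1
  x ∪ zxy ∪ z : |ε-closure| = 1 + 1 + 1 + 1 = 4 (the new accept is not ε-reachable since no branch accepts ε)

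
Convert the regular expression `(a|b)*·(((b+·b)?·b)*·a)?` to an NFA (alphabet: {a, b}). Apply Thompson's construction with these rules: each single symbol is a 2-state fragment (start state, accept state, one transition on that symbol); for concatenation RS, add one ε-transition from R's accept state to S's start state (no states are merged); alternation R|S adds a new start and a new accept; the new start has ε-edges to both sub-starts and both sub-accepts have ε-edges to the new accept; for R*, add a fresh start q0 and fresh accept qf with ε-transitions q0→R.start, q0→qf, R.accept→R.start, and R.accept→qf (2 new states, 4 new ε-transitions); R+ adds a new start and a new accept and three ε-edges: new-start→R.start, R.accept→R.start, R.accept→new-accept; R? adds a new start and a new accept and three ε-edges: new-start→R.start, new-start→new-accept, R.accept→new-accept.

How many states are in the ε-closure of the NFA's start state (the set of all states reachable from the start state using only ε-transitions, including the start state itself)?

Compute the ε-closure size of each fragment's start state recursively; a symbol fragment's start has no outgoing ε-edge, so its closure is just itself (size 1).
  a|b → C = 1 + 1 + 1 = 3 (the new accept is not ε-reachable since no branch accepts ε)
  (a|b)* → C = 1 (new start) + 3 (body) + 1 (new accept) = 5
  b+ → C = 1 + 1 = 2 (the body doesn't accept ε, so the new accept is not reached)
  b+·b → same as the first factor's closure: C = 2
  (b+·b)? → C = 1 (new start) + 2 (body) + 1 (new accept, via ε) = 4
  (b+·b)?·b → the left operand accepts ε, so the closure extends into the next operand (via the concat ε-link); C = 4 + 1 = 5
  ((b+·b)?·b)* → new start has ε-edges to the inner start and to the new accept, so C = 2 + 5 = 7
  ((b+·b)?·b)*·a → C = 7 + 1 = 8 (closure spills across the concat boundary because the left factor accepts ε)
  (((b+·b)?·b)*·a)? → C = 1 (new start) + 8 (body) + 1 (new accept, via ε) = 10
  (a|b)*·(((b+·b)?·b)*·a)? → C = 5 + 10 = 15 (closure spills across the concat boundary because the left factor accepts ε)

15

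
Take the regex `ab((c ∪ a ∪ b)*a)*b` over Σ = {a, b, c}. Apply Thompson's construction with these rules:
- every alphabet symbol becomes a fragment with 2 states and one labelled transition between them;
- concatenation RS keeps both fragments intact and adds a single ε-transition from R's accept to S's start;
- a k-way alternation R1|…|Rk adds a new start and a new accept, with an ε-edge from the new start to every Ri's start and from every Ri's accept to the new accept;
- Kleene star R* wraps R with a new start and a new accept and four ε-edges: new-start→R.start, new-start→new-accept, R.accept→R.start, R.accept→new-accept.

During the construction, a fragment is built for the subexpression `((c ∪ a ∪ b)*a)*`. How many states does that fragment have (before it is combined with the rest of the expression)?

Fragment for `((c ∪ a ∪ b)*a)*`:
Each of the 4 symbol leaves contributes a 2-state fragment.
  c ∪ a ∪ b = 8 states
  (c ∪ a ∪ b)* = 10 states
  (c ∪ a ∪ b)*a = 12 states
  ((c ∪ a ∪ b)*a)* = 14 states

14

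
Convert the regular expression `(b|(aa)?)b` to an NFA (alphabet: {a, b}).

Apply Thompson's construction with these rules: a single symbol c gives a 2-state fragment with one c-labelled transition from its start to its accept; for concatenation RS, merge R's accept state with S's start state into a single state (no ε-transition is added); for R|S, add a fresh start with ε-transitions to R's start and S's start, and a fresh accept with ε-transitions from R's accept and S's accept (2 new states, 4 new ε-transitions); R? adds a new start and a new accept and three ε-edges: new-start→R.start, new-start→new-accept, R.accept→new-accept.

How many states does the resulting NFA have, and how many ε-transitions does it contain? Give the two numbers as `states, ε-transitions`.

Bottom-up over the parse tree:
Each of the 4 symbol leaves contributes 2 states and 0 ε-transitions.
  aa : 3 states, 0 ε-transitions
  (aa)? : 5 states, 3 ε-transitions
  b|(aa)? : 9 states, 7 ε-transitions
  (b|(aa)?)b : 10 states, 7 ε-transitions

10, 7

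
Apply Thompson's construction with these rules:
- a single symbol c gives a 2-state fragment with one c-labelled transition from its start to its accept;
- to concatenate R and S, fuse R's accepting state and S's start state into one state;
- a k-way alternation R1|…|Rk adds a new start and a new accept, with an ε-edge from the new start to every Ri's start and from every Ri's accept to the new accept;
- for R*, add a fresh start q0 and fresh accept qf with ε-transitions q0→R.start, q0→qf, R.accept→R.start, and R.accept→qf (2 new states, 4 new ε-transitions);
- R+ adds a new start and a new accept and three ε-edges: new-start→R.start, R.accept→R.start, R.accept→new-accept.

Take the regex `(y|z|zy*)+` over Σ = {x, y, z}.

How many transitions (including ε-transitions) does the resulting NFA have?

17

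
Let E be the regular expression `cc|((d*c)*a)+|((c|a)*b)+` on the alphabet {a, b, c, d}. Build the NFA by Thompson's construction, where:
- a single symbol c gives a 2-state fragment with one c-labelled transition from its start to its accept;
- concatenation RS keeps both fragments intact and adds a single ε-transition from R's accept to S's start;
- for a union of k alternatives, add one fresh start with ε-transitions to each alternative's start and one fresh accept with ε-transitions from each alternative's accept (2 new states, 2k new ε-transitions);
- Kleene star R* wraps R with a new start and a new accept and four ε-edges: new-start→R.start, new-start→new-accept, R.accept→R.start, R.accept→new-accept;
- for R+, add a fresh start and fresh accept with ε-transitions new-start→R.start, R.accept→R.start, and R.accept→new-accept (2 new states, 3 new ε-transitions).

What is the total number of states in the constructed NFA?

30

Building bottom-up:
Each of the 8 symbol leaves contributes a 2-state fragment.
  cc : 4 states
  d* : 4 states
  d*c : 6 states
  (d*c)* : 8 states
  (d*c)*a : 10 states
  ((d*c)*a)+ : 12 states
  c|a : 6 states
  (c|a)* : 8 states
  (c|a)*b : 10 states
  ((c|a)*b)+ : 12 states
  cc|((d*c)*a)+|((c|a)*b)+ : 30 states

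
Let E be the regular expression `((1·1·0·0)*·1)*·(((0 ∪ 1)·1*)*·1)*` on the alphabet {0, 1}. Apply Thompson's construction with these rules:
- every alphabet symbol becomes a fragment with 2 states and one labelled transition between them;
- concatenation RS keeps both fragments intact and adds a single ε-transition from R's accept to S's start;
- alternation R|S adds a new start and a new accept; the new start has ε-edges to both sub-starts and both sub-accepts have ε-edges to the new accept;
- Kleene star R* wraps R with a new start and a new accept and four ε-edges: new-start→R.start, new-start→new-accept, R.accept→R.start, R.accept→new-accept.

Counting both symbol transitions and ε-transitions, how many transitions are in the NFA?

40

Bottom-up over the parse tree:
Each of the 9 symbol leaves contributes 1 transition (1 symbol, 0 ε).
  1·1·0·0 — 7 transitions (4 symbol, 3 ε)
  (1·1·0·0)* — 11 transitions (4 symbol, 7 ε)
  (1·1·0·0)*·1 — 13 transitions (5 symbol, 8 ε)
  ((1·1·0·0)*·1)* — 17 transitions (5 symbol, 12 ε)
  0 ∪ 1 — 6 transitions (2 symbol, 4 ε)
  1* — 5 transitions (1 symbol, 4 ε)
  (0 ∪ 1)·1* — 12 transitions (3 symbol, 9 ε)
  ((0 ∪ 1)·1*)* — 16 transitions (3 symbol, 13 ε)
  ((0 ∪ 1)·1*)*·1 — 18 transitions (4 symbol, 14 ε)
  (((0 ∪ 1)·1*)*·1)* — 22 transitions (4 symbol, 18 ε)
  ((1·1·0·0)*·1)*·(((0 ∪ 1)·1*)*·1)* — 40 transitions (9 symbol, 31 ε)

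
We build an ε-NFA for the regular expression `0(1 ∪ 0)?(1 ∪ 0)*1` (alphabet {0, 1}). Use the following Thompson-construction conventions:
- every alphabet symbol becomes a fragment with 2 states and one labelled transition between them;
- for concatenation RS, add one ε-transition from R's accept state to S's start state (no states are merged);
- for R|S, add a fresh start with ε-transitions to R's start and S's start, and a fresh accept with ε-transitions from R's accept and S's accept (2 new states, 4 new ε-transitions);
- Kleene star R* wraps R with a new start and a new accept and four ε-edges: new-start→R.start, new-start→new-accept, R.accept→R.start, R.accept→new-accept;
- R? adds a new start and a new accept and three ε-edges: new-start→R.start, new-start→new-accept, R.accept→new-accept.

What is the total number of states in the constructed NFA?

20

By structural recursion:
Each of the 6 symbol leaves contributes a 2-state fragment.
  1 ∪ 0 : 6 states
  (1 ∪ 0)? : 8 states
  1 ∪ 0 : 6 states
  (1 ∪ 0)* : 8 states
  0(1 ∪ 0)?(1 ∪ 0)*1 : 20 states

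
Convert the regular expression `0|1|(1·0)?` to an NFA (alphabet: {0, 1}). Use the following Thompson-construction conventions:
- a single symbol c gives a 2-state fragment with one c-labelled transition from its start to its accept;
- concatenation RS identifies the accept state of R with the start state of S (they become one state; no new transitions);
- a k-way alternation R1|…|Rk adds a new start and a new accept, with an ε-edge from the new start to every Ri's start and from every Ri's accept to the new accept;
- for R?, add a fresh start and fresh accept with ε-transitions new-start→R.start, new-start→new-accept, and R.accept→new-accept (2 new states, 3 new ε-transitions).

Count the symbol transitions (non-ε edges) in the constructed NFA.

Per subexpression:
Each of the 4 symbol leaves contributes exactly 1 symbol transition.
  1·0 → 2 symbol transitions
  (1·0)? → 2 symbol transitions
  0|1|(1·0)? → 4 symbol transitions

4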